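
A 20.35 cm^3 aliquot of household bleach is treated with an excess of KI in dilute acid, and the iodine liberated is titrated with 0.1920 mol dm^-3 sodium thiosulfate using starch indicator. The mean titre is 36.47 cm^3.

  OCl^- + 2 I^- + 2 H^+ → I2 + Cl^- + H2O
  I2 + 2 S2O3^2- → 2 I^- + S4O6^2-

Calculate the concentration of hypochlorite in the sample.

n(S2O3^2-) = 0.03647 × 0.1920 = 7.002 × 10^-3 mol
n(I2) = n(S2O3^2-)/2 = 3.501 × 10^-3 mol
n(OCl^-) in the aliquot = 3.501 × 10^-3 mol (1:1 ratio)
[OCl^-] = 3.501 × 10^-3 / 0.02035 = 0.1720 mol/L

0.1720 mol/L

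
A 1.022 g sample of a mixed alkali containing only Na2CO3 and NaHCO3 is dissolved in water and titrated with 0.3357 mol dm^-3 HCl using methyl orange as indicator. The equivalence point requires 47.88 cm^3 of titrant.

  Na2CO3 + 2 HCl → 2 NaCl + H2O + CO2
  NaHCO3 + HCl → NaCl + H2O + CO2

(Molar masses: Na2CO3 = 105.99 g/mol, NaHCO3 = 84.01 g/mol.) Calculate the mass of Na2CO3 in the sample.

0.5610 g

n(HCl) = 0.04788 × 0.3357 = 0.01607 mol
Let x = n(Na2CO3), y = n(NaHCO3).
Titrant: 2x + 1y = 0.01607;  mass: 105.99x + 84.01y = 1.022
Solving, x = 5.293 × 10^-3 mol, y = 5.487 × 10^-3 mol
mass of Na2CO3 = 5.293 × 10^-3 × 105.99 = 0.5610 g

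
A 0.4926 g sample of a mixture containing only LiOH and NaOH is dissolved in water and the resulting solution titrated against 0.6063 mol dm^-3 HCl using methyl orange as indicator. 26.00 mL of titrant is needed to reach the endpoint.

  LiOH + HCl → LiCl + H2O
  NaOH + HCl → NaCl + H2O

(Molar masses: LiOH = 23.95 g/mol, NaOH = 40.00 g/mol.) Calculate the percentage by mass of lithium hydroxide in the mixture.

n(HCl) = 0.02600 × 0.6063 = 0.01576 mol
Let x = n(LiOH), y = n(NaOH).
Titrant: 1x + 1y = 0.01576;  mass: 23.95x + 40.00y = 0.4926
Solving, x = 8.595 × 10^-3 mol, y = 7.169 × 10^-3 mol
mass of LiOH = 8.595 × 10^-3 × 23.95 = 0.2059 g
% LiOH = 0.2059 / 0.4926 × 100 = 41.79 %

41.79 %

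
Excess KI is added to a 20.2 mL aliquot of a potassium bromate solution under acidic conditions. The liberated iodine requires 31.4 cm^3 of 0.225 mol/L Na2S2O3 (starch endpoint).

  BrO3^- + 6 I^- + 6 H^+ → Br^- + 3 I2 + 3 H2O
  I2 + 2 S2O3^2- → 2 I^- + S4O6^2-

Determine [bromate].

0.0583 mol/L

n(S2O3^2-) = 0.0314 × 0.225 = 7.06 × 10^-3 mol
n(I2) = n(S2O3^2-)/2 = 3.53 × 10^-3 mol
From the 1:3 ratio, n(BrO3^-) in the aliquot = 1/3 × 3.53 × 10^-3 = 1.18 × 10^-3 mol
[BrO3^-] = 1.18 × 10^-3 / 0.0202 = 0.0583 mol/L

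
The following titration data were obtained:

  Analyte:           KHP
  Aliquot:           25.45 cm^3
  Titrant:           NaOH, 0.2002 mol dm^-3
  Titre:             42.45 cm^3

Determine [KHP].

0.3339 mol/L

KHC8H4O4 + NaOH → KNaC8H4O4 + H2O
n(NaOH) = 0.04245 L × 0.2002 mol/L = 8.498 × 10^-3 mol
n(KHC8H4O4) = 8.498 × 10^-3 mol (1:1 mole ratio)
[KHC8H4O4] = 8.498 × 10^-3 mol / 0.02545 L = 0.3339 mol/L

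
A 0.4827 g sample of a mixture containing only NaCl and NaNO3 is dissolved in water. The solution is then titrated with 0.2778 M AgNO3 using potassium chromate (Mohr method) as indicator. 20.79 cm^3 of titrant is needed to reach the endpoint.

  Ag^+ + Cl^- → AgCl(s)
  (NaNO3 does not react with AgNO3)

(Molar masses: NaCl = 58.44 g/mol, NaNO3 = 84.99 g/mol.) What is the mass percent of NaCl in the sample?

n(AgNO3) = 0.02079 × 0.2778 = 5.775 × 10^-3 mol
Let x = n(NaCl), y = n(NaNO3).
Titrant: 1x = 5.775 × 10^-3;  mass: 58.44x + 84.99y = 0.4827
Solving, x = 5.775 × 10^-3 mol, y = 1.708 × 10^-3 mol
mass of NaCl = 5.775 × 10^-3 × 58.44 = 0.3375 g
% NaCl = 0.3375 / 0.4827 × 100 = 69.92 %

69.92 %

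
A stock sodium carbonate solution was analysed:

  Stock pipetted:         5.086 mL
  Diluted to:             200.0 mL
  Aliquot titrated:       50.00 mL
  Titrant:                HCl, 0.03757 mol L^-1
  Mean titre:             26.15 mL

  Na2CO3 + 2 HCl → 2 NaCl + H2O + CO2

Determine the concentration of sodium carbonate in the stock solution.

n(HCl) = 0.02615 × 0.03757 = 9.825 × 10^-4 mol
From the 1:2 ratio, n(Na2CO3) in the aliquot = 1/2 × 9.825 × 10^-4 = 4.912 × 10^-4 mol
[Na2CO3]_dilute = 4.912 × 10^-4 / 0.05000 = 0.009825 mol/L
Dilution factor = 200.0 / 5.086 = 39.32
[Na2CO3]_stock = 0.009825 × 39.32 = 0.3863 mol/L

0.3863 mol/L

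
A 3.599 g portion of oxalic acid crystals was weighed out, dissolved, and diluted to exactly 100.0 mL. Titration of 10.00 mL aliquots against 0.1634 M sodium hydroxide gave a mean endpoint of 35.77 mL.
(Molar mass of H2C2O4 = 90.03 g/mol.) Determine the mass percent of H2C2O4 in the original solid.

H2C2O4 + 2 NaOH → Na2C2O4 + 2 H2O
n(NaOH) per titration = 0.03577 × 0.1634 = 5.845 × 10^-3 mol
From the 1:2 ratio, n(H2C2O4) in each aliquot = 1/2 × 5.845 × 10^-3 = 2.922 × 10^-3 mol
n(H2C2O4) in the whole flask = 2.922 × 10^-3 × 100.0/10.00 = 0.02922 mol
mass of H2C2O4 = 0.02922 × 90.03 = 2.631 g
% H2C2O4 = 2.631 / 3.599 × 100 = 73.10 %

73.10 %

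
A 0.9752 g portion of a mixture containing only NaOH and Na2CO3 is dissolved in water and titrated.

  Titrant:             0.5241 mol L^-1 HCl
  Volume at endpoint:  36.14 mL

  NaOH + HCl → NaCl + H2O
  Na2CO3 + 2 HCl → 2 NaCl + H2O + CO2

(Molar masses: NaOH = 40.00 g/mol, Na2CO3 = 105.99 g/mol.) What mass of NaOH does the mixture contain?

n(HCl) = 0.03614 × 0.5241 = 0.01894 mol
Let x = n(NaOH), y = n(Na2CO3).
Titrant: 1x + 2y = 0.01894;  mass: 40.00x + 105.99y = 0.9752
Solving, x = 2.199 × 10^-3 mol, y = 8.371 × 10^-3 mol
mass of NaOH = 2.199 × 10^-3 × 40.00 = 0.08796 g

0.08796 g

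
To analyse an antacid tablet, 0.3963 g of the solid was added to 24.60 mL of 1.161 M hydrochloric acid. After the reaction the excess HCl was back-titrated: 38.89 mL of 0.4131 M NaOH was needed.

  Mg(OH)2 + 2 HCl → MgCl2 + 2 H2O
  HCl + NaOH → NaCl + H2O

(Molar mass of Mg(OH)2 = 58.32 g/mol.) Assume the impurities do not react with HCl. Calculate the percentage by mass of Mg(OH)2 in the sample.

n(HCl) added = 0.02460 × 1.161 = 0.02856 mol
n(NaOH) used in back-titration = 0.03889 × 0.4131 = 0.01607 mol
n(HCl) left over = 0.01607 mol (1:1 ratio)
n(HCl) consumed by analyte = 0.02856 − 0.01607 = 0.01250 mol
From the 1:2 ratio, n(Mg(OH)2) = 1/2 × 0.01250 = 6.248 × 10^-3 mol
mass of Mg(OH)2 = 6.248 × 10^-3 × 58.32 = 0.3644 g
% Mg(OH)2 = 0.3644 / 0.3963 × 100 = 91.94 %

91.94 %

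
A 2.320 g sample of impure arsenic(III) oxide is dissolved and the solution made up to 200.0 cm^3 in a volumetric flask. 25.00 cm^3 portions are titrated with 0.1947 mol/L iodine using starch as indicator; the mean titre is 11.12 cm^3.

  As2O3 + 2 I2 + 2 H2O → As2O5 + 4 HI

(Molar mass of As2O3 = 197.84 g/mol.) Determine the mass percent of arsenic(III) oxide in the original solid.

n(I2) per titration = 0.01112 × 0.1947 = 2.165 × 10^-3 mol
From the 1:2 ratio, n(As2O3) in each aliquot = 1/2 × 2.165 × 10^-3 = 1.083 × 10^-3 mol
n(As2O3) in the whole flask = 1.083 × 10^-3 × 200.0/25.00 = 8.660 × 10^-3 mol
mass of As2O3 = 8.660 × 10^-3 × 197.84 = 1.713 g
% As2O3 = 1.713 / 2.320 × 100 = 73.85 %

73.85 %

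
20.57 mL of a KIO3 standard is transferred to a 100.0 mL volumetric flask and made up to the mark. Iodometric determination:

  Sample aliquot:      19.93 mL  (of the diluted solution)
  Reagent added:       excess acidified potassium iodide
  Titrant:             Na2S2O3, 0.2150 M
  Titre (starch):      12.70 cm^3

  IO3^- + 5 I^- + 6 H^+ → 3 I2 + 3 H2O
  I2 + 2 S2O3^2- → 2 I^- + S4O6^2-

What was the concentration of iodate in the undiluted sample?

0.1110 M

n(S2O3^2-) = 0.01270 × 0.2150 = 2.730 × 10^-3 mol
n(I2) = n(S2O3^2-)/2 = 1.365 × 10^-3 mol
From the 1:3 ratio, n(IO3^-) in the aliquot = 1/3 × 1.365 × 10^-3 = 4.551 × 10^-4 mol
[IO3^-]_dilute = 4.551 × 10^-4 / 0.01993 = 0.02283 mol/L
[IO3^-]_original = 0.02283 × 100.0/20.57 = 0.1110 mol/L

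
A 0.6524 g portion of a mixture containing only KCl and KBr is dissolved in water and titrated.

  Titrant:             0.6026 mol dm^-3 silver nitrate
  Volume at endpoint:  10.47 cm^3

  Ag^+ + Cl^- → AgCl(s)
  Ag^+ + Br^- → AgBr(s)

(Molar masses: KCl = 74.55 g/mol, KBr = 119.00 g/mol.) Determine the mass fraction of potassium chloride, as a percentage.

25.30 %

n(AgNO3) = 0.01047 × 0.6026 = 6.309 × 10^-3 mol
Let x = n(KCl), y = n(KBr).
Titrant: 1x + 1y = 6.309 × 10^-3;  mass: 74.55x + 119.00y = 0.6524
Solving, x = 2.214 × 10^-3 mol, y = 4.096 × 10^-3 mol
mass of KCl = 2.214 × 10^-3 × 74.55 = 0.1650 g
% KCl = 0.1650 / 0.6524 × 100 = 25.30 %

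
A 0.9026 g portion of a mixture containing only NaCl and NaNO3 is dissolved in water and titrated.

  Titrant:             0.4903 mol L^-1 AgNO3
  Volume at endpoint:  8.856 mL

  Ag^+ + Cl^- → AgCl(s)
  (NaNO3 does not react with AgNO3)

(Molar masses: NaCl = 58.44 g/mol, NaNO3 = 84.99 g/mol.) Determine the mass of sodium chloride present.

n(AgNO3) = 0.008856 × 0.4903 = 4.342 × 10^-3 mol
Let x = n(NaCl), y = n(NaNO3).
Titrant: 1x = 4.342 × 10^-3;  mass: 58.44x + 84.99y = 0.9026
Solving, x = 4.342 × 10^-3 mol, y = 7.634 × 10^-3 mol
mass of NaCl = 4.342 × 10^-3 × 58.44 = 0.2538 g

0.2538 g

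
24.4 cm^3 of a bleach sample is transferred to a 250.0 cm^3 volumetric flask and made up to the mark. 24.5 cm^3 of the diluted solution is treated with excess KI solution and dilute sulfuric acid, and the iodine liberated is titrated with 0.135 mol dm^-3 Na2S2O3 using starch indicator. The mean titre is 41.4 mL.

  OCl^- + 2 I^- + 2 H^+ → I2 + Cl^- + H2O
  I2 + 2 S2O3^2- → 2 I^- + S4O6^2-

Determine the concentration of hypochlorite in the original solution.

n(S2O3^2-) = 0.0414 × 0.135 = 5.59 × 10^-3 mol
n(I2) = n(S2O3^2-)/2 = 2.79 × 10^-3 mol
n(OCl^-) in the aliquot = 2.79 × 10^-3 mol (1:1 ratio)
[OCl^-]_dilute = 2.79 × 10^-3 / 0.0245 = 0.114 mol/L
[OCl^-]_original = 0.114 × 250.0/24.4 = 1.17 mol/L

1.17 mol/L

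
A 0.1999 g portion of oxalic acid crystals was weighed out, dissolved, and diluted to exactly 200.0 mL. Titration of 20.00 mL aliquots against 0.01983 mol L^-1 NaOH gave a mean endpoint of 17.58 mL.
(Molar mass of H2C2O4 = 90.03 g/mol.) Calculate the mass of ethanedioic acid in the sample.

H2C2O4 + 2 NaOH → Na2C2O4 + 2 H2O
n(NaOH) per titration = 0.01758 × 0.01983 = 3.486 × 10^-4 mol
From the 1:2 ratio, n(H2C2O4) in each aliquot = 1/2 × 3.486 × 10^-4 = 1.743 × 10^-4 mol
n(H2C2O4) in the whole flask = 1.743 × 10^-4 × 200.0/20.00 = 1.743 × 10^-3 mol
mass of H2C2O4 = 1.743 × 10^-3 × 90.03 = 0.1569 g

0.1569 g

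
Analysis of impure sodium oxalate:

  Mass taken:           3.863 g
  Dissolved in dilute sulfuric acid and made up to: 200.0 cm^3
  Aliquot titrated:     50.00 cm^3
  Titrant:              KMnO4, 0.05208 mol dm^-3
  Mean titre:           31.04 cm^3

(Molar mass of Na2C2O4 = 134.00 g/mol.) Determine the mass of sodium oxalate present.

2.166 g

2 MnO4^- + 5 C2O4^2- + 16 H^+ → 2 Mn^2+ + 10 CO2 + 8 H2O
n(KMnO4) per titration = 0.03104 × 0.05208 = 1.617 × 10^-3 mol
From the 5:2 ratio, n(Na2C2O4) in each aliquot = 5/2 × 1.617 × 10^-3 = 4.041 × 10^-3 mol
n(Na2C2O4) in the whole flask = 4.041 × 10^-3 × 200.0/50.00 = 0.01617 mol
mass of Na2C2O4 = 0.01617 × 134.00 = 2.166 g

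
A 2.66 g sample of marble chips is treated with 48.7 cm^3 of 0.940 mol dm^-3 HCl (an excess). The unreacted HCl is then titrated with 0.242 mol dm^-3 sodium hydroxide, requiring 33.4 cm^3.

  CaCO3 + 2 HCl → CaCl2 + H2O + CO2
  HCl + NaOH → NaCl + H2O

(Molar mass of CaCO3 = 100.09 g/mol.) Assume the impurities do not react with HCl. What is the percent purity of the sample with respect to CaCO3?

n(HCl) added = 0.0487 × 0.940 = 0.0458 mol
n(NaOH) used in back-titration = 0.0334 × 0.242 = 8.08 × 10^-3 mol
n(HCl) left over = 8.08 × 10^-3 mol (1:1 ratio)
n(HCl) consumed by analyte = 0.0458 − 8.08 × 10^-3 = 0.0377 mol
From the 1:2 ratio, n(CaCO3) = 1/2 × 0.0377 = 0.0188 mol
mass of CaCO3 = 0.0188 × 100.09 = 1.89 g
% CaCO3 = 1.89 / 2.66 × 100 = 70.9 %

70.9 %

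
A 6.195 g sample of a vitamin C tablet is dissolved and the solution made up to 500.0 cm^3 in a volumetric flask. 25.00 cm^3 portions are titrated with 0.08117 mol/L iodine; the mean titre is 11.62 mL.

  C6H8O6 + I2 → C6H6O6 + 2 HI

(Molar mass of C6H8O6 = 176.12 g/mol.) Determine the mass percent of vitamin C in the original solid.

53.63 %

n(I2) per titration = 0.01162 × 0.08117 = 9.432 × 10^-4 mol
n(C6H8O6) in each aliquot = 9.432 × 10^-4 mol (1:1 ratio)
n(C6H8O6) in the whole flask = 9.432 × 10^-4 × 500.0/25.00 = 0.01886 mol
mass of C6H8O6 = 0.01886 × 176.12 = 3.322 g
% C6H8O6 = 3.322 / 6.195 × 100 = 53.63 %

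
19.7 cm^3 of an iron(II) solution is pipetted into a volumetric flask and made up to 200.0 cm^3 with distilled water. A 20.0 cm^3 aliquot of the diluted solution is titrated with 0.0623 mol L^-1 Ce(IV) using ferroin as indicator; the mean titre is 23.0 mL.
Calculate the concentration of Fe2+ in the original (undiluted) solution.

0.727 mol/L

Ce^4+ + Fe^2+ → Ce^3+ + Fe^3+
n(Ce4+) = 0.0230 × 0.0623 = 1.43 × 10^-3 mol
n(Fe2+) in the aliquot = 1.43 × 10^-3 mol (1:1 ratio)
[Fe2+]_dilute = 1.43 × 10^-3 / 0.0200 = 0.0716 mol/L
Dilution factor = 200.0 / 19.7 = 10.15
[Fe2+]_stock = 0.0716 × 10.15 = 0.727 mol/L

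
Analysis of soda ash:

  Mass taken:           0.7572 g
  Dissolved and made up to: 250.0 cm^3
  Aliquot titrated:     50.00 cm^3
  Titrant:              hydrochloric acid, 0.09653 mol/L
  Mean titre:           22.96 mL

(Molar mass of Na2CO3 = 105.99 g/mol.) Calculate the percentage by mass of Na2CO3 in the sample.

77.56 %

Na2CO3 + 2 HCl → 2 NaCl + H2O + CO2
n(HCl) per titration = 0.02296 × 0.09653 = 2.216 × 10^-3 mol
From the 1:2 ratio, n(Na2CO3) in each aliquot = 1/2 × 2.216 × 10^-3 = 1.108 × 10^-3 mol
n(Na2CO3) in the whole flask = 1.108 × 10^-3 × 250.0/50.00 = 5.541 × 10^-3 mol
mass of Na2CO3 = 5.541 × 10^-3 × 105.99 = 0.5873 g
% Na2CO3 = 0.5873 / 0.7572 × 100 = 77.56 %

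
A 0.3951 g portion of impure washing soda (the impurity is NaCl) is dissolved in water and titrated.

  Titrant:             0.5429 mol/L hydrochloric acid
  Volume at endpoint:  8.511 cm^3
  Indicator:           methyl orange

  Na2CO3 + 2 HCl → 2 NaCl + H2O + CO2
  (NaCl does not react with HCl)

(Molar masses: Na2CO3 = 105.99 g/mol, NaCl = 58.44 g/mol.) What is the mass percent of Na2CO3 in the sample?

61.98 %

n(HCl) = 0.008511 × 0.5429 = 4.621 × 10^-3 mol
Let x = n(Na2CO3), y = n(NaCl).
Titrant: 2x = 4.621 × 10^-3;  mass: 105.99x + 58.44y = 0.3951
Solving, x = 2.310 × 10^-3 mol, y = 2.571 × 10^-3 mol
mass of Na2CO3 = 2.310 × 10^-3 × 105.99 = 0.2449 g
% Na2CO3 = 0.2449 / 0.3951 × 100 = 61.98 %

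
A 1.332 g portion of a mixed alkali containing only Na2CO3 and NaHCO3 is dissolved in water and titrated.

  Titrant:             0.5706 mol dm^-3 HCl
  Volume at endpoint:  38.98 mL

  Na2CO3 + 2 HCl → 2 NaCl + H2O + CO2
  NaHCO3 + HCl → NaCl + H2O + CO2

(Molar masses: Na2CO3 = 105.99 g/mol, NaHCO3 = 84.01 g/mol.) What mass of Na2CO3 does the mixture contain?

0.9168 g

n(HCl) = 0.03898 × 0.5706 = 0.02224 mol
Let x = n(Na2CO3), y = n(NaHCO3).
Titrant: 2x + 1y = 0.02224;  mass: 105.99x + 84.01y = 1.332
Solving, x = 8.650 × 10^-3 mol, y = 4.942 × 10^-3 mol
mass of Na2CO3 = 8.650 × 10^-3 × 105.99 = 0.9168 g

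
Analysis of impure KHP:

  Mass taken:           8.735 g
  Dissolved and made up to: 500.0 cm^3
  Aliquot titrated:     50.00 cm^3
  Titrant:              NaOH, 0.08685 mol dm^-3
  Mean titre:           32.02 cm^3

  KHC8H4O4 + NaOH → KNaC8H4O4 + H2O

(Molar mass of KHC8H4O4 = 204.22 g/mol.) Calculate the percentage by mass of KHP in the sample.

65.02 %

n(NaOH) per titration = 0.03202 × 0.08685 = 2.781 × 10^-3 mol
n(KHC8H4O4) in each aliquot = 2.781 × 10^-3 mol (1:1 ratio)
n(KHC8H4O4) in the whole flask = 2.781 × 10^-3 × 500.0/50.00 = 0.02781 mol
mass of KHC8H4O4 = 0.02781 × 204.22 = 5.679 g
% KHC8H4O4 = 5.679 / 8.735 × 100 = 65.02 %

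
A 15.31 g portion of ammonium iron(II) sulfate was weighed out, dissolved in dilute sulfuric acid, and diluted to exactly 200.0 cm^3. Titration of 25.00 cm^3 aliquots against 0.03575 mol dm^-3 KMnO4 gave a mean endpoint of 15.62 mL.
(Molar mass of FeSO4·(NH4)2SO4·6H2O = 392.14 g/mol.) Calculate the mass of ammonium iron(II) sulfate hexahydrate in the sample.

8.759 g

MnO4^- + 5 Fe^2+ + 8 H^+ → Mn^2+ + 5 Fe^3+ + 4 H2O
n(KMnO4) per titration = 0.01562 × 0.03575 = 5.584 × 10^-4 mol
From the 5:1 ratio, n(FeSO4·(NH4)2SO4·6H2O) in each aliquot = 5/1 × 5.584 × 10^-4 = 2.792 × 10^-3 mol
n(FeSO4·(NH4)2SO4·6H2O) in the whole flask = 2.792 × 10^-3 × 200.0/25.00 = 0.02234 mol
mass of FeSO4·(NH4)2SO4·6H2O = 0.02234 × 392.14 = 8.759 g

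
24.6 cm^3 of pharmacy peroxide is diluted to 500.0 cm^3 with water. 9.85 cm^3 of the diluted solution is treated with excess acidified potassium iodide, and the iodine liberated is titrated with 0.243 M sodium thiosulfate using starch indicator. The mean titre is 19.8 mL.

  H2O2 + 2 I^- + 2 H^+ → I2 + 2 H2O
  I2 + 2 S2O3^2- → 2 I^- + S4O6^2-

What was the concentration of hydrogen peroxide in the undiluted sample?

n(S2O3^2-) = 0.0198 × 0.243 = 4.81 × 10^-3 mol
n(I2) = n(S2O3^2-)/2 = 2.41 × 10^-3 mol
n(H2O2) in the aliquot = 2.41 × 10^-3 mol (1:1 ratio)
[H2O2]_dilute = 2.41 × 10^-3 / 0.00985 = 0.244 mol/L
[H2O2]_original = 0.244 × 500.0/24.6 = 4.96 mol/L

4.96 M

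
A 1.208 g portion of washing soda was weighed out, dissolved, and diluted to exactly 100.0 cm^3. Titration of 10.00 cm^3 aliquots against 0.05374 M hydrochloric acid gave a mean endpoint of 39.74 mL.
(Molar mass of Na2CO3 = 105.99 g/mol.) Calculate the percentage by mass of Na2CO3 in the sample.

Na2CO3 + 2 HCl → 2 NaCl + H2O + CO2
n(HCl) per titration = 0.03974 × 0.05374 = 2.136 × 10^-3 mol
From the 1:2 ratio, n(Na2CO3) in each aliquot = 1/2 × 2.136 × 10^-3 = 1.068 × 10^-3 mol
n(Na2CO3) in the whole flask = 1.068 × 10^-3 × 100.0/10.00 = 0.01068 mol
mass of Na2CO3 = 0.01068 × 105.99 = 1.132 g
% Na2CO3 = 1.132 / 1.208 × 100 = 93.69 %

93.69 %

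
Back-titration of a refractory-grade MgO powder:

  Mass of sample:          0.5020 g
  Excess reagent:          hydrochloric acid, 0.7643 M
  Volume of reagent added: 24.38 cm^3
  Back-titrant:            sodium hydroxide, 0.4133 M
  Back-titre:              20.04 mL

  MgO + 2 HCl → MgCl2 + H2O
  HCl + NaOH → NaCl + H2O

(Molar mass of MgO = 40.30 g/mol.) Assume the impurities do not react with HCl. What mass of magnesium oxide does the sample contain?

0.2086 g

n(HCl) added = 0.02438 × 0.7643 = 0.01863 mol
n(NaOH) used in back-titration = 0.02004 × 0.4133 = 8.283 × 10^-3 mol
n(HCl) left over = 8.283 × 10^-3 mol (1:1 ratio)
n(HCl) consumed by analyte = 0.01863 − 8.283 × 10^-3 = 0.01035 mol
From the 1:2 ratio, n(MgO) = 1/2 × 0.01035 = 5.176 × 10^-3 mol
mass of MgO = 5.176 × 10^-3 × 40.30 = 0.2086 g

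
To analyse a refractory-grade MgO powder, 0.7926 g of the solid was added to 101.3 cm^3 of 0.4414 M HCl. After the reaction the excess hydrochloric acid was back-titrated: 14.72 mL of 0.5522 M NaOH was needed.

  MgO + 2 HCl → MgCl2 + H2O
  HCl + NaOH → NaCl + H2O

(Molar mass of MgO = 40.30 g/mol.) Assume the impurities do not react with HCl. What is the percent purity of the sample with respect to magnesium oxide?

n(HCl) added = 0.1013 × 0.4414 = 0.04471 mol
n(NaOH) used in back-titration = 0.01472 × 0.5522 = 8.128 × 10^-3 mol
n(HCl) left over = 8.128 × 10^-3 mol (1:1 ratio)
n(HCl) consumed by analyte = 0.04471 − 8.128 × 10^-3 = 0.03659 mol
From the 1:2 ratio, n(MgO) = 1/2 × 0.03659 = 0.01829 mol
mass of MgO = 0.01829 × 40.30 = 0.7372 g
% MgO = 0.7372 / 0.7926 × 100 = 93.01 %

93.01 %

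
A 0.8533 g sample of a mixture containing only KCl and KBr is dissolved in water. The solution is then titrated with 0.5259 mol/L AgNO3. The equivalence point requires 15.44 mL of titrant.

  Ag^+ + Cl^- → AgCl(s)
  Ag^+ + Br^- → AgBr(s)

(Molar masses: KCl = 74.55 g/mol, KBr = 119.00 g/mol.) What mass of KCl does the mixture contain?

n(AgNO3) = 0.01544 × 0.5259 = 8.120 × 10^-3 mol
Let x = n(KCl), y = n(KBr).
Titrant: 1x + 1y = 8.120 × 10^-3;  mass: 74.55x + 119.00y = 0.8533
Solving, x = 2.541 × 10^-3 mol, y = 5.578 × 10^-3 mol
mass of KCl = 2.541 × 10^-3 × 74.55 = 0.1895 g

0.1895 g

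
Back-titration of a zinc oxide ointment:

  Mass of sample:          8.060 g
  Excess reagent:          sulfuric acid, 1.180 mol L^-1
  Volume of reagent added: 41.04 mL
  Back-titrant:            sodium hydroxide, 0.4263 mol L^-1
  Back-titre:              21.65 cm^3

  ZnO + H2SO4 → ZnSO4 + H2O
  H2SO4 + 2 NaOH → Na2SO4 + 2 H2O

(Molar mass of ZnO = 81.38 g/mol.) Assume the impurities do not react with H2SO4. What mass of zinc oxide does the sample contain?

n(H2SO4) added = 0.04104 × 1.180 = 0.04843 mol
n(NaOH) used in back-titration = 0.02165 × 0.4263 = 9.229 × 10^-3 mol
From the 1:2 ratio, n(H2SO4) left over = 1/2 × 9.229 × 10^-3 = 4.615 × 10^-3 mol
n(H2SO4) consumed by analyte = 0.04843 − 4.615 × 10^-3 = 0.04381 mol
n(ZnO) = 0.04381 mol (1:1 ratio)
mass of ZnO = 0.04381 × 81.38 = 3.565 g

3.565 g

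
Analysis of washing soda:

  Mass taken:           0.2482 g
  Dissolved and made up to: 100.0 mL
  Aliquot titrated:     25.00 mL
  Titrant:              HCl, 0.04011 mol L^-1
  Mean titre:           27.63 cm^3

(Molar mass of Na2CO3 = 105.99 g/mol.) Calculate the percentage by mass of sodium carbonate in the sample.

94.65 %

Na2CO3 + 2 HCl → 2 NaCl + H2O + CO2
n(HCl) per titration = 0.02763 × 0.04011 = 1.108 × 10^-3 mol
From the 1:2 ratio, n(Na2CO3) in each aliquot = 1/2 × 1.108 × 10^-3 = 5.541 × 10^-4 mol
n(Na2CO3) in the whole flask = 5.541 × 10^-4 × 100.0/25.00 = 2.216 × 10^-3 mol
mass of Na2CO3 = 2.216 × 10^-3 × 105.99 = 0.2349 g
% Na2CO3 = 0.2349 / 0.2482 × 100 = 94.65 %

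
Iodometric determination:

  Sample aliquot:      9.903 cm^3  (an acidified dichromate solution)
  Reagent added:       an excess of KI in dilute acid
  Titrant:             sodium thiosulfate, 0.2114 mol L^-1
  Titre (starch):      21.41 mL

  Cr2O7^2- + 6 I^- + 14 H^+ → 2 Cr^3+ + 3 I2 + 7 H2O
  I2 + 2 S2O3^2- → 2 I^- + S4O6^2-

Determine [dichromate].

n(S2O3^2-) = 0.02141 × 0.2114 = 4.526 × 10^-3 mol
n(I2) = n(S2O3^2-)/2 = 2.263 × 10^-3 mol
From the 1:3 ratio, n(Cr2O7^2-) in the aliquot = 1/3 × 2.263 × 10^-3 = 7.543 × 10^-4 mol
[Cr2O7^2-] = 7.543 × 10^-4 / 0.009903 = 0.07617 mol/L

0.07617 mol/L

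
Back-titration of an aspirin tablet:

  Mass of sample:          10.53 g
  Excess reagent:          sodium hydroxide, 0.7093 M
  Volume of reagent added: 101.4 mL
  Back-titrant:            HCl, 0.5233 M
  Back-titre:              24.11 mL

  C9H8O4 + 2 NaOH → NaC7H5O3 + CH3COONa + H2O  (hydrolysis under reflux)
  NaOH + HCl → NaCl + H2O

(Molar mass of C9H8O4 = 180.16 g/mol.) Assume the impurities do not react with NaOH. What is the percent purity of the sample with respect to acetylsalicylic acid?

n(NaOH) added = 0.1014 × 0.7093 = 0.07192 mol
n(HCl) used in back-titration = 0.02411 × 0.5233 = 0.01262 mol
n(NaOH) left over = 0.01262 mol (1:1 ratio)
n(NaOH) consumed by analyte = 0.07192 − 0.01262 = 0.05931 mol
From the 1:2 ratio, n(C9H8O4) = 1/2 × 0.05931 = 0.02965 mol
mass of C9H8O4 = 0.02965 × 180.16 = 5.342 g
% C9H8O4 = 5.342 / 10.53 × 100 = 50.73 %

50.73 %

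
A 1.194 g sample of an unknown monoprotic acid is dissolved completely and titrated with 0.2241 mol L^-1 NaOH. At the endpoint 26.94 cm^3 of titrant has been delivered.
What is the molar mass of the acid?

n(NaOH) = 0.02694 L × 0.2241 mol/L = 6.037 × 10^-3 mol
n(HA) = 6.037 × 10^-3 mol (1:1 ratio)
M = m / n = 1.194 g / 6.037 × 10^-3 mol = 197.8 g/mol

197.8 g/mol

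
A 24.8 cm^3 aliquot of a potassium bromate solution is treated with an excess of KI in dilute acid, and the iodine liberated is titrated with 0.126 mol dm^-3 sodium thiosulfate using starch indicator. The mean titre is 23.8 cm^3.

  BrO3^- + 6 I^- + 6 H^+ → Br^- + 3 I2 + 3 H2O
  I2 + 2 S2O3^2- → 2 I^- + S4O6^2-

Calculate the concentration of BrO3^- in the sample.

0.0202 mol/L

n(S2O3^2-) = 0.0238 × 0.126 = 3.00 × 10^-3 mol
n(I2) = n(S2O3^2-)/2 = 1.50 × 10^-3 mol
From the 1:3 ratio, n(BrO3^-) in the aliquot = 1/3 × 1.50 × 10^-3 = 5.00 × 10^-4 mol
[BrO3^-] = 5.00 × 10^-4 / 0.0248 = 0.0202 mol/L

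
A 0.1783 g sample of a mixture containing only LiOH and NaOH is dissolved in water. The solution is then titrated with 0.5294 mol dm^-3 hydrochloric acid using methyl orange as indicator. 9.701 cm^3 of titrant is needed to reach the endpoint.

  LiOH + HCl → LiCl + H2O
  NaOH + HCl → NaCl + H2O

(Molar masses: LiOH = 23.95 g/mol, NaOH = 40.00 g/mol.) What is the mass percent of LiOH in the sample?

n(HCl) = 0.009701 × 0.5294 = 5.136 × 10^-3 mol
Let x = n(LiOH), y = n(NaOH).
Titrant: 1x + 1y = 5.136 × 10^-3;  mass: 23.95x + 40.00y = 0.1783
Solving, x = 1.690 × 10^-3 mol, y = 3.445 × 10^-3 mol
mass of LiOH = 1.690 × 10^-3 × 23.95 = 0.04048 g
% LiOH = 0.04048 / 0.1783 × 100 = 22.70 %

22.70 %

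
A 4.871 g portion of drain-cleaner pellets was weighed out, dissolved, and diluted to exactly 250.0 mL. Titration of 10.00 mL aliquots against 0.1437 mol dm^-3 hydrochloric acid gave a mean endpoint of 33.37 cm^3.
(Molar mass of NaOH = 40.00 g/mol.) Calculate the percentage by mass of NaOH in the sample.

NaOH + HCl → NaCl + H2O
n(HCl) per titration = 0.03337 × 0.1437 = 4.795 × 10^-3 mol
n(NaOH) in each aliquot = 4.795 × 10^-3 mol (1:1 ratio)
n(NaOH) in the whole flask = 4.795 × 10^-3 × 250.0/10.00 = 0.1199 mol
mass of NaOH = 0.1199 × 40.00 = 4.795 g
% NaOH = 4.795 / 4.871 × 100 = 98.45 %

98.45 %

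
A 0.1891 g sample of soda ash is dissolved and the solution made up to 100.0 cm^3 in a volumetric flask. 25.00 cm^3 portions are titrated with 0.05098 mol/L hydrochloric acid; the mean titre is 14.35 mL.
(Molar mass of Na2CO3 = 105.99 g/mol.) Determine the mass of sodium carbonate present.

Na2CO3 + 2 HCl → 2 NaCl + H2O + CO2
n(HCl) per titration = 0.01435 × 0.05098 = 7.316 × 10^-4 mol
From the 1:2 ratio, n(Na2CO3) in each aliquot = 1/2 × 7.316 × 10^-4 = 3.658 × 10^-4 mol
n(Na2CO3) in the whole flask = 3.658 × 10^-4 × 100.0/25.00 = 1.463 × 10^-3 mol
mass of Na2CO3 = 1.463 × 10^-3 × 105.99 = 0.1551 g

0.1551 g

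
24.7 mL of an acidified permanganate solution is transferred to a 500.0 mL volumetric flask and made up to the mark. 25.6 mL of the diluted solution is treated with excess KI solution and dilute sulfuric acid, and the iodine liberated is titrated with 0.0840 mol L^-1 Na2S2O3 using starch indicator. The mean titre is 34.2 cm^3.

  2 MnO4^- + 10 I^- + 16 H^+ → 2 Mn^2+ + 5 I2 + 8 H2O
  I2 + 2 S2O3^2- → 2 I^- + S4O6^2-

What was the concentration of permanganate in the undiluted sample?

0.454 mol/L

n(S2O3^2-) = 0.0342 × 0.0840 = 2.87 × 10^-3 mol
n(I2) = n(S2O3^2-)/2 = 1.44 × 10^-3 mol
From the 2:5 ratio, n(MnO4^-) in the aliquot = 2/5 × 1.44 × 10^-3 = 5.75 × 10^-4 mol
[MnO4^-]_dilute = 5.75 × 10^-4 / 0.0256 = 0.0224 mol/L
[MnO4^-]_original = 0.0224 × 500.0/24.7 = 0.454 mol/L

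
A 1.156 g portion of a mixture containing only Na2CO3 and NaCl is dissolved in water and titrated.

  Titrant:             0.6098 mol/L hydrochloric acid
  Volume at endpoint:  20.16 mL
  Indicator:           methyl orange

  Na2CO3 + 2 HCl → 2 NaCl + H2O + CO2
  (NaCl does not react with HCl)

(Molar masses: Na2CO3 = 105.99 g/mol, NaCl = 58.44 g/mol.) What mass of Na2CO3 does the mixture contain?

n(HCl) = 0.02016 × 0.6098 = 0.01229 mol
Let x = n(Na2CO3), y = n(NaCl).
Titrant: 2x = 0.01229;  mass: 105.99x + 58.44y = 1.156
Solving, x = 6.147 × 10^-3 mol, y = 8.633 × 10^-3 mol
mass of Na2CO3 = 6.147 × 10^-3 × 105.99 = 0.6515 g

0.6515 g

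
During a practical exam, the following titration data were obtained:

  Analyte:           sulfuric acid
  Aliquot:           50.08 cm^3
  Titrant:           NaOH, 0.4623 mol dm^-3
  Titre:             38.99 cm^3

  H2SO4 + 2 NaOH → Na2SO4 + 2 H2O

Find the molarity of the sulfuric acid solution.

n(NaOH) = 0.03899 L × 0.4623 mol/L = 0.01803 mol
From the 1:2 mole ratio, n(H2SO4) = 1/2 × 0.01803 = 9.013 × 10^-3 mol
[H2SO4] = 9.013 × 10^-3 mol / 0.05008 L = 0.1800 mol/L

0.1800 mol/L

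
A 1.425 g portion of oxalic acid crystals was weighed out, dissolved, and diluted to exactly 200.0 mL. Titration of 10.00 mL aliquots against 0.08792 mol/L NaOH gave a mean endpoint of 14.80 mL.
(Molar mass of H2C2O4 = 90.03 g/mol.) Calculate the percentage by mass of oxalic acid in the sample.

82.21 %

H2C2O4 + 2 NaOH → Na2C2O4 + 2 H2O
n(NaOH) per titration = 0.01480 × 0.08792 = 1.301 × 10^-3 mol
From the 1:2 ratio, n(H2C2O4) in each aliquot = 1/2 × 1.301 × 10^-3 = 6.506 × 10^-4 mol
n(H2C2O4) in the whole flask = 6.506 × 10^-4 × 200.0/10.00 = 0.01301 mol
mass of H2C2O4 = 0.01301 × 90.03 = 1.171 g
% H2C2O4 = 1.171 / 1.425 × 100 = 82.21 %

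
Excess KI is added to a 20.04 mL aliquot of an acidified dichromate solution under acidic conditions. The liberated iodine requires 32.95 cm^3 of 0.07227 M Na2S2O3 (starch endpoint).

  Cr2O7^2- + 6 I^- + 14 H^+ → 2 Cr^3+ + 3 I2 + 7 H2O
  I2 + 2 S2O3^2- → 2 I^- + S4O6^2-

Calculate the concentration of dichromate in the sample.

0.01980 M

n(S2O3^2-) = 0.03295 × 0.07227 = 2.381 × 10^-3 mol
n(I2) = n(S2O3^2-)/2 = 1.191 × 10^-3 mol
From the 1:3 ratio, n(Cr2O7^2-) in the aliquot = 1/3 × 1.191 × 10^-3 = 3.969 × 10^-4 mol
[Cr2O7^2-] = 3.969 × 10^-4 / 0.02004 = 0.01980 mol/L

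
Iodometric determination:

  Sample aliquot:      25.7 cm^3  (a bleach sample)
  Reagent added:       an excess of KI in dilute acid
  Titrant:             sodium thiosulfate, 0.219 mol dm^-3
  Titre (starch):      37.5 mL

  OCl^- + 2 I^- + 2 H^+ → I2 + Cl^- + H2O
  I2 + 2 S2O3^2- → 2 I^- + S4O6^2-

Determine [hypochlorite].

0.160 mol/L

n(S2O3^2-) = 0.0375 × 0.219 = 8.21 × 10^-3 mol
n(I2) = n(S2O3^2-)/2 = 4.11 × 10^-3 mol
n(OCl^-) in the aliquot = 4.11 × 10^-3 mol (1:1 ratio)
[OCl^-] = 4.11 × 10^-3 / 0.0257 = 0.160 mol/L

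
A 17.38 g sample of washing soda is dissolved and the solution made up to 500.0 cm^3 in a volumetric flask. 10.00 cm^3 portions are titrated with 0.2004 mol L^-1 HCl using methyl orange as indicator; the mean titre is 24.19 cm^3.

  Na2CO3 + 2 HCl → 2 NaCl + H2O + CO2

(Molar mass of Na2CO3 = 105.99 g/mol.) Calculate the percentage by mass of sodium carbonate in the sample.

73.91 %

n(HCl) per titration = 0.02419 × 0.2004 = 4.848 × 10^-3 mol
From the 1:2 ratio, n(Na2CO3) in each aliquot = 1/2 × 4.848 × 10^-3 = 2.424 × 10^-3 mol
n(Na2CO3) in the whole flask = 2.424 × 10^-3 × 500.0/10.00 = 0.1212 mol
mass of Na2CO3 = 0.1212 × 105.99 = 12.85 g
% Na2CO3 = 12.85 / 17.38 × 100 = 73.91 %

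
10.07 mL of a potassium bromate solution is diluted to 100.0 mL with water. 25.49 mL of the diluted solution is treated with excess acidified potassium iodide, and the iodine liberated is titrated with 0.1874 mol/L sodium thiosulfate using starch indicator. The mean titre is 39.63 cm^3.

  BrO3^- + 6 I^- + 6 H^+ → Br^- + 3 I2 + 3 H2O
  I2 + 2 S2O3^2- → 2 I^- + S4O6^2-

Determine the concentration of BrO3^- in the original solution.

0.4822 mol/L

n(S2O3^2-) = 0.03963 × 0.1874 = 7.427 × 10^-3 mol
n(I2) = n(S2O3^2-)/2 = 3.713 × 10^-3 mol
From the 1:3 ratio, n(BrO3^-) in the aliquot = 1/3 × 3.713 × 10^-3 = 1.238 × 10^-3 mol
[BrO3^-]_dilute = 1.238 × 10^-3 / 0.02549 = 0.04856 mol/L
[BrO3^-]_original = 0.04856 × 100.0/10.07 = 0.4822 mol/L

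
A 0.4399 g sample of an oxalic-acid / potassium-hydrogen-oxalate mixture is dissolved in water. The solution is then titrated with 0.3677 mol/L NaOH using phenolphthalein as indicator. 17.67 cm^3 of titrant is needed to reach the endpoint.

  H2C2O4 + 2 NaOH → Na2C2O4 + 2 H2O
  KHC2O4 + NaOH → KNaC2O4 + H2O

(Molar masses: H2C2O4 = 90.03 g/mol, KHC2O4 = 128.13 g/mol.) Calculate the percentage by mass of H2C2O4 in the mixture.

n(NaOH) = 0.01767 × 0.3677 = 6.497 × 10^-3 mol
Let x = n(H2C2O4), y = n(KHC2O4).
Titrant: 2x + 1y = 6.497 × 10^-3;  mass: 90.03x + 128.13y = 0.4399
Solving, x = 2.362 × 10^-3 mol, y = 1.774 × 10^-3 mol
mass of H2C2O4 = 2.362 × 10^-3 × 90.03 = 0.2126 g
% H2C2O4 = 0.2126 / 0.4399 × 100 = 48.34 %

48.34 %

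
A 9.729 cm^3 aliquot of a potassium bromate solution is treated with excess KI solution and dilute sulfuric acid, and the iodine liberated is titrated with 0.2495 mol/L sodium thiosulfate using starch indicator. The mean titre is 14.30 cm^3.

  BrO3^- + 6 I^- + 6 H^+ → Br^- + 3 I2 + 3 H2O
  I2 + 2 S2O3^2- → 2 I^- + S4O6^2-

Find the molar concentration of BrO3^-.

0.06112 mol/L

n(S2O3^2-) = 0.01430 × 0.2495 = 3.568 × 10^-3 mol
n(I2) = n(S2O3^2-)/2 = 1.784 × 10^-3 mol
From the 1:3 ratio, n(BrO3^-) in the aliquot = 1/3 × 1.784 × 10^-3 = 5.946 × 10^-4 mol
[BrO3^-] = 5.946 × 10^-4 / 0.009729 = 0.06112 mol/L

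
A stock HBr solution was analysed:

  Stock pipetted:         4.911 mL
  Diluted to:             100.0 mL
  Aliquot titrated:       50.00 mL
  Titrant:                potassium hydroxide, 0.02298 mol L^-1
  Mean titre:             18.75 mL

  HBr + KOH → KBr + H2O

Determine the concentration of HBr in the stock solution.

n(KOH) = 0.01875 × 0.02298 = 4.309 × 10^-4 mol
n(HBr) in the aliquot = 4.309 × 10^-4 mol (1:1 ratio)
[HBr]_dilute = 4.309 × 10^-4 / 0.05000 = 0.008618 mol/L
Dilution factor = 100.0 / 4.911 = 20.36
[HBr]_stock = 0.008618 × 20.36 = 0.1755 mol/L

0.1755 mol/L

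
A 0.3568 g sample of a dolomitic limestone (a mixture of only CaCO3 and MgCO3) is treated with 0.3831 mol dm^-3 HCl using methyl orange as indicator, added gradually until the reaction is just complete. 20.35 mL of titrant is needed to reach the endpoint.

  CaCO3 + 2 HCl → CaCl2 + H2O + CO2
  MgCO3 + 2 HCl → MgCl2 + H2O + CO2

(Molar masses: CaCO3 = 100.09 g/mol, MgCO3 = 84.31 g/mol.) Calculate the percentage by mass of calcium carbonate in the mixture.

50.05 %

n(HCl) = 0.02035 × 0.3831 = 7.796 × 10^-3 mol
Let x = n(CaCO3), y = n(MgCO3).
Titrant: 2x + 2y = 7.796 × 10^-3;  mass: 100.09x + 84.31y = 0.3568
Solving, x = 1.784 × 10^-3 mol, y = 2.114 × 10^-3 mol
mass of CaCO3 = 1.784 × 10^-3 × 100.09 = 0.1786 g
% CaCO3 = 0.1786 / 0.3568 × 100 = 50.05 %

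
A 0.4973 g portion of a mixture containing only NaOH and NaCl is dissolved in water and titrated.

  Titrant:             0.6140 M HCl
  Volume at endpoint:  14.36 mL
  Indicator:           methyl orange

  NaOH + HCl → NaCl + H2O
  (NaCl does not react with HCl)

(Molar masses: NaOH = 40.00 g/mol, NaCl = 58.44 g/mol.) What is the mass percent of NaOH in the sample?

70.92 %

n(HCl) = 0.01436 × 0.6140 = 8.817 × 10^-3 mol
Let x = n(NaOH), y = n(NaCl).
Titrant: 1x = 8.817 × 10^-3;  mass: 40.00x + 58.44y = 0.4973
Solving, x = 8.817 × 10^-3 mol, y = 2.475 × 10^-3 mol
mass of NaOH = 8.817 × 10^-3 × 40.00 = 0.3527 g
% NaOH = 0.3527 / 0.4973 × 100 = 70.92 %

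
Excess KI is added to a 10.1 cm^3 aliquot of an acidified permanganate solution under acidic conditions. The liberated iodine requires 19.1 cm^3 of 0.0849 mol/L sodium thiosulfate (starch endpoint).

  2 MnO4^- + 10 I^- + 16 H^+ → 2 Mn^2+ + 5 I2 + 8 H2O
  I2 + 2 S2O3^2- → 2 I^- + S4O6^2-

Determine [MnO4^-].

n(S2O3^2-) = 0.0191 × 0.0849 = 1.62 × 10^-3 mol
n(I2) = n(S2O3^2-)/2 = 8.11 × 10^-4 mol
From the 2:5 ratio, n(MnO4^-) in the aliquot = 2/5 × 8.11 × 10^-4 = 3.24 × 10^-4 mol
[MnO4^-] = 3.24 × 10^-4 / 0.0101 = 0.0321 mol/L

0.0321 mol/L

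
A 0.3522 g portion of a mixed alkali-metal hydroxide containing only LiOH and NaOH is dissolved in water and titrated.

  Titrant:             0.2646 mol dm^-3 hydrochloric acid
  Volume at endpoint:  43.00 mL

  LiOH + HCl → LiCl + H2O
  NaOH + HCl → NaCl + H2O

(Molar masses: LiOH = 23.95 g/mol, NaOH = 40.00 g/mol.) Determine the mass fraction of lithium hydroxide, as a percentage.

n(HCl) = 0.04300 × 0.2646 = 0.01138 mol
Let x = n(LiOH), y = n(NaOH).
Titrant: 1x + 1y = 0.01138;  mass: 23.95x + 40.00y = 0.3522
Solving, x = 6.412 × 10^-3 mol, y = 4.966 × 10^-3 mol
mass of LiOH = 6.412 × 10^-3 × 23.95 = 0.1536 g
% LiOH = 0.1536 / 0.3522 × 100 = 43.60 %

43.60 %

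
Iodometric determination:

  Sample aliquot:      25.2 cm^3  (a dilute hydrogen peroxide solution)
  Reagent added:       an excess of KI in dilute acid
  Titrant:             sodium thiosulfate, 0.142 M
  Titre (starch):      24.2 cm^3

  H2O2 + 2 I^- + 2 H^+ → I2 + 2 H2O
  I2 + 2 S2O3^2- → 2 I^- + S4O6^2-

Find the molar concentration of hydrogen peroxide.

n(S2O3^2-) = 0.0242 × 0.142 = 3.44 × 10^-3 mol
n(I2) = n(S2O3^2-)/2 = 1.72 × 10^-3 mol
n(H2O2) in the aliquot = 1.72 × 10^-3 mol (1:1 ratio)
[H2O2] = 1.72 × 10^-3 / 0.0252 = 0.0682 mol/L

0.0682 M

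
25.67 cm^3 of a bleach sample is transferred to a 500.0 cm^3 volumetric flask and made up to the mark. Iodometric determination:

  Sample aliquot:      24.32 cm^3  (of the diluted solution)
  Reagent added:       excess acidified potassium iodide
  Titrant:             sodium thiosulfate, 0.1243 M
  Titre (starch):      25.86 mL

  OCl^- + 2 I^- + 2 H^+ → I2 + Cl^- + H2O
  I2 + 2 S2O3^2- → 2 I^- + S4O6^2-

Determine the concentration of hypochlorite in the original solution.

1.287 M

n(S2O3^2-) = 0.02586 × 0.1243 = 3.214 × 10^-3 mol
n(I2) = n(S2O3^2-)/2 = 1.607 × 10^-3 mol
n(OCl^-) in the aliquot = 1.607 × 10^-3 mol (1:1 ratio)
[OCl^-]_dilute = 1.607 × 10^-3 / 0.02432 = 0.06609 mol/L
[OCl^-]_original = 0.06609 × 500.0/25.67 = 1.287 mol/L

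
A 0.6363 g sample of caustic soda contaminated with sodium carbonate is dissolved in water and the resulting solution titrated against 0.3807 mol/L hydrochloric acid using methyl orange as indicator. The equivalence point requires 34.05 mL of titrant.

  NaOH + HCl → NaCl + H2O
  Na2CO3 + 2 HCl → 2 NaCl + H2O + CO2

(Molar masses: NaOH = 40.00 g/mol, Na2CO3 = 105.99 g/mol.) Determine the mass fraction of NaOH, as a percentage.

n(HCl) = 0.03405 × 0.3807 = 0.01296 mol
Let x = n(NaOH), y = n(Na2CO3).
Titrant: 1x + 2y = 0.01296;  mass: 40.00x + 105.99y = 0.6363
Solving, x = 3.899 × 10^-3 mol, y = 4.532 × 10^-3 mol
mass of NaOH = 3.899 × 10^-3 × 40.00 = 0.1560 g
% NaOH = 0.1560 / 0.6363 × 100 = 24.51 %

24.51 %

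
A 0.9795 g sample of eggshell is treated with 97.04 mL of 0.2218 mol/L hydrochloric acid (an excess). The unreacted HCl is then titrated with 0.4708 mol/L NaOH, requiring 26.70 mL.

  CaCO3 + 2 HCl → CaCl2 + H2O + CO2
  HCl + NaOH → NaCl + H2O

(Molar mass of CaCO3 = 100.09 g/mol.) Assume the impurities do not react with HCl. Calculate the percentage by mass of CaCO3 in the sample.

45.74 %

n(HCl) added = 0.09704 × 0.2218 = 0.02152 mol
n(NaOH) used in back-titration = 0.02670 × 0.4708 = 0.01257 mol
n(HCl) left over = 0.01257 mol (1:1 ratio)
n(HCl) consumed by analyte = 0.02152 − 0.01257 = 8.953 × 10^-3 mol
From the 1:2 ratio, n(CaCO3) = 1/2 × 8.953 × 10^-3 = 4.477 × 10^-3 mol
mass of CaCO3 = 4.477 × 10^-3 × 100.09 = 0.4481 g
% CaCO3 = 0.4481 / 0.9795 × 100 = 45.74 %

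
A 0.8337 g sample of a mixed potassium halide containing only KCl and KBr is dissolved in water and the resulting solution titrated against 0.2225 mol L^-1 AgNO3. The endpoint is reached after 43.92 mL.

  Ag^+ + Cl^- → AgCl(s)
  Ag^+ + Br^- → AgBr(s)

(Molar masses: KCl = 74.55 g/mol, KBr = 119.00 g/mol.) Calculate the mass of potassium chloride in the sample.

0.5521 g

n(AgNO3) = 0.04392 × 0.2225 = 9.772 × 10^-3 mol
Let x = n(KCl), y = n(KBr).
Titrant: 1x + 1y = 9.772 × 10^-3;  mass: 74.55x + 119.00y = 0.8337
Solving, x = 7.406 × 10^-3 mol, y = 2.366 × 10^-3 mol
mass of KCl = 7.406 × 10^-3 × 74.55 = 0.5521 g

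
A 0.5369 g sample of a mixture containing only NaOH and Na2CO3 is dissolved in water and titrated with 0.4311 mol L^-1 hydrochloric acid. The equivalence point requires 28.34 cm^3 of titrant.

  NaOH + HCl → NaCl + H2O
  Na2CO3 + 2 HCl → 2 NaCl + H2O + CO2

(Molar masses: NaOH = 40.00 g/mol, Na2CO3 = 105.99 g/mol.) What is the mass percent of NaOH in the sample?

63.39 %

n(HCl) = 0.02834 × 0.4311 = 0.01222 mol
Let x = n(NaOH), y = n(Na2CO3).
Titrant: 1x + 2y = 0.01222;  mass: 40.00x + 105.99y = 0.5369
Solving, x = 8.508 × 10^-3 mol, y = 1.855 × 10^-3 mol
mass of NaOH = 8.508 × 10^-3 × 40.00 = 0.3403 g
% NaOH = 0.3403 / 0.5369 × 100 = 63.39 %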